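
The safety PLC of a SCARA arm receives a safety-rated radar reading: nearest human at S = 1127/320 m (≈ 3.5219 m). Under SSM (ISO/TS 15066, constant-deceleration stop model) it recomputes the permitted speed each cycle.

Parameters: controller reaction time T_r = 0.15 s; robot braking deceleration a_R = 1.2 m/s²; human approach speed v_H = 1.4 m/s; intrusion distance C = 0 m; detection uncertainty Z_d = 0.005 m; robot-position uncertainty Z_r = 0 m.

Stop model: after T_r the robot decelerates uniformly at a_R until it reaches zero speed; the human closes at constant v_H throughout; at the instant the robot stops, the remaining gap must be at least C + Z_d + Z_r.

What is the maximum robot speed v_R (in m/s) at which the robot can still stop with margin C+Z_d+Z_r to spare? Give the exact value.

at the boundary: (5/12)·v² + (79/60)·v + (-5291/1600) = 0
  disc = (79/60)² − 4·(5/12)·(-5291/1600) = 104329/14400 ; √disc = 323/120
  v_R = (−(79/60) + 323/120) / (2·(5/12)) = 33/20 m/s
check:
braking lasts T_s = (33/20)/(6/5) = 1.3750 s
robot covers v_R·T_r = 1.6500·0.1500 = 0.2475 m before braking
braking distance = 1.6500²/(2·1.2000) = 1.1344 m
human over T_r+T_s: 1.4000·(0.1500+1.3750) = 2.1350 m
residual clearance needed = 0.0000+0.0050+0.0000 = 0.0050 m
sum ≈ 0.2475+1.1344+2.1350+0.0050 ≈ 3.5219 m = S ✓

v_R_max = 33/20 m/s = 1.6500 m/s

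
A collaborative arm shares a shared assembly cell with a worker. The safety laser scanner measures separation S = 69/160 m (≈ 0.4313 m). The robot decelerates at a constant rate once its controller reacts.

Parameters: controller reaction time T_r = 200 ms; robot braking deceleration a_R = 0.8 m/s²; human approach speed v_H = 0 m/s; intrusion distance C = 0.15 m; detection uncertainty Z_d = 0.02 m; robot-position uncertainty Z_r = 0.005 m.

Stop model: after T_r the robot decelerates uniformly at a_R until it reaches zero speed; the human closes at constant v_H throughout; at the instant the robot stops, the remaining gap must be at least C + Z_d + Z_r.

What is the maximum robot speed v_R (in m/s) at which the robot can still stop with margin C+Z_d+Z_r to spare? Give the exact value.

v_R_max = 1/2 m/s = 0.5000 m/s

collect terms ⇒ (5/8)·v_R² + (1/5)·v_R + (-41/160) = 0
  disc = (1/5)² − 4·(5/8)·(-41/160) = 1089/1600 ; √disc = 33/40
  v_R = (−(1/5) + 33/40) / (2·(5/8)) = 1/2 m/s
check:
braking lasts T_s = (1/2)/(4/5) = 0.6250 s
robot covers v_R·T_r = 0.5000·0.2000 = 0.1000 m before braking
braking distance = 0.5000²/(2·0.8000) = 0.1562 m
person approaches 0.0000·(0.2000+0.6250) = 0.0000 m
margins: 0.1500+0.0200+0.0050 = 0.1750 m
sum ≈ 0.1000+0.1562+0.0000+0.1750 ≈ 0.4313 m = S ✓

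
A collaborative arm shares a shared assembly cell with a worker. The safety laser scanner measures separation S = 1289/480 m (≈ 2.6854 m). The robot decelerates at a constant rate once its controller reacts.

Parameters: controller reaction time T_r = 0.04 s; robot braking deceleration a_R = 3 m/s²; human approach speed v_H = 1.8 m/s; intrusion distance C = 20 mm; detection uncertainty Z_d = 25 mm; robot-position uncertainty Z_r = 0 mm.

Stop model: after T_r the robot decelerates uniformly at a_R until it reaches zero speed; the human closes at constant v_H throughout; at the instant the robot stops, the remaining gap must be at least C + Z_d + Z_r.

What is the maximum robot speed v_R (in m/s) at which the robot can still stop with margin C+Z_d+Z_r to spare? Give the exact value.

at the boundary: (1/6)·v² + (16/25)·v + (-30821/12000) = 0
  disc = (16/25)² − 4·(1/6)·(-30821/12000) = 190969/90000 ; √disc = 437/300
  v_R = (−(16/25) + 437/300) / (2·(1/6)) = 49/20 m/s
check:
T_s = v_R/a_R = (49/20)/3 = 0.8167 s
reaction-phase robot travel = 2.4500·0.0400 = 0.0980 m
robot covers 2.4500·0.8167 − ½·3.0000·0.8167² = 1.0004 m while stopping
human closes 1.8000·0.8567 = 1.5420 m
C+Z_d+Z_r = 0.0200+0.0250+0.0000 = 0.0450 m
sum ≈ 0.0980+1.0004+1.5420+0.0450 ≈ 2.6854 m = S ✓

v_R_max = 49/20 m/s = 2.4500 m/s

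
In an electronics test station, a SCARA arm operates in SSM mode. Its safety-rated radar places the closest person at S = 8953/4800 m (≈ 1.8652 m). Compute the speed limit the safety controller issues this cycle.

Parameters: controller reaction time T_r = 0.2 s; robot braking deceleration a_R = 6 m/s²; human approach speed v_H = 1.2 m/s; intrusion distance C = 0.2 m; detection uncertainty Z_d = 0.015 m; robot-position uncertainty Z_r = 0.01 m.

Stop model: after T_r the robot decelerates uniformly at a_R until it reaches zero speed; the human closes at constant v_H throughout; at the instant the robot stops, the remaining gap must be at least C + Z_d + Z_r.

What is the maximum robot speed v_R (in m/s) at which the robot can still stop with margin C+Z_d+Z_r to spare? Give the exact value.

collect terms ⇒ (1/12)·v_R² + (2/5)·v_R + (-6721/4800) = 0
  disc = (2/5)² − 4·(1/12)·(-6721/4800) = 361/576 ; √disc = 19/24
  v_R = (−(2/5) + 19/24) / (2·(1/12)) = 47/20 m/s
check:
stop time T_s = (47/20)/6 = 0.3917 s
reaction-phase robot travel = 2.3500·0.2000 = 0.4700 m
robot under decel: 2.3500²/(2·6.0000) = 0.4602 m
human closes 1.2000·0.5917 = 0.7100 m
C+Z_d+Z_r = 0.2000+0.0150+0.0100 = 0.2250 m
sum ≈ 0.4700+0.4602+0.7100+0.2250 ≈ 1.8652 m = S ✓

v_R_max = 47/20 m/s = 2.3500 m/s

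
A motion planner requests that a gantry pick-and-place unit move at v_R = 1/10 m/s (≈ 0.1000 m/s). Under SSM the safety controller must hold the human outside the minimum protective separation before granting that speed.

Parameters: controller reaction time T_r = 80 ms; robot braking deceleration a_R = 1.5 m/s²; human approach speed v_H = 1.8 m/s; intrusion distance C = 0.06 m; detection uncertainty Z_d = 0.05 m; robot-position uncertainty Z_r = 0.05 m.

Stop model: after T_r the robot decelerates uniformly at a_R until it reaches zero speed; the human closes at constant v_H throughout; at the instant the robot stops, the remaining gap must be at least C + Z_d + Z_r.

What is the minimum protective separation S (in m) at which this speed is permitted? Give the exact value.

S_min = 653/1500 m = 0.4353 m

stop time T_s = (1/10)/(3/2) = 0.0667 s
robot covers v_R·T_r = 0.1000·0.0800 = 0.0080 m before braking
robot under decel: 0.1000²/(2·1.5000) = 0.0033 m
human over T_r+T_s: 1.8000·(0.0800+0.0667) = 0.2640 m
margins: 0.0600+0.0500+0.0500 = 0.1600 m
S_min ≈ 0.0080+0.0033+0.2640+0.1600  ⇒  S_min = 653/1500 m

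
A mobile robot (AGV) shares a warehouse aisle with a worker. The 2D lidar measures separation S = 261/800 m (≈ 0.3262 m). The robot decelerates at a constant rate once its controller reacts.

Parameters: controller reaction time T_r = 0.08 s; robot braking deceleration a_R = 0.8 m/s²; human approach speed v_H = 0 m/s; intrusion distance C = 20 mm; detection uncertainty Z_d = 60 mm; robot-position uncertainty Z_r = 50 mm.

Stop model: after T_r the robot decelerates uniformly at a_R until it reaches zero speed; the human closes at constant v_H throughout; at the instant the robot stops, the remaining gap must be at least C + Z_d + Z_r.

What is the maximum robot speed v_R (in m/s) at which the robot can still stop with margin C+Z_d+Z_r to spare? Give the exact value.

v_R_max = 1/2 m/s = 0.5000 m/s

at the boundary: (5/8)·v² + (2/25)·v + (-157/800) = 0
  disc = (2/25)² − 4·(5/8)·(-157/800) = 19881/40000 ; √disc = 141/200
  v_R = (−(2/25) + 141/200) / (2·(5/8)) = 1/2 m/s
check:
stop time T_s = (1/2)/(4/5) = 0.6250 s
robot in T_r: 0.5000·0.0800 = 0.0400 m
robot under decel: 0.5000²/(2·0.8000) = 0.1562 m
human closes 0.0000·0.7050 = 0.0000 m
residual clearance needed = 0.0200+0.0600+0.0500 = 0.1300 m
sum ≈ 0.0400+0.1562+0.0000+0.1300 ≈ 0.3262 m = S ✓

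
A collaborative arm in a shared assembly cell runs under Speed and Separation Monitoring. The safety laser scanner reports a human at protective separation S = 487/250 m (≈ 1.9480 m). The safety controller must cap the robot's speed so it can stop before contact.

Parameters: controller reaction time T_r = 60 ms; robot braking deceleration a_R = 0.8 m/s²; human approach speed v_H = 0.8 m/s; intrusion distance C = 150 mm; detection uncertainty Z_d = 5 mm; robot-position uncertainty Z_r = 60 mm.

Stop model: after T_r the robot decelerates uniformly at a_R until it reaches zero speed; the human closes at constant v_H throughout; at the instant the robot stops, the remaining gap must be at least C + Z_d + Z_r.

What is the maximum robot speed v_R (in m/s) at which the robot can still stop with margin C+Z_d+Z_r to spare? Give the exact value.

at the boundary: (5/8)·v² + (53/50)·v + (-337/200) = 0
  disc = (53/50)² − 4·(5/8)·(-337/200) = 53361/10000 ; √disc = 231/100
  v_R = (−(53/50) + 231/100) / (2·(5/8)) = 1 m/s
check:
stop time T_s = 1/(4/5) = 1.2500 s
robot covers v_R·T_r = 1.0000·0.0600 = 0.0600 m before braking
robot covers 1.0000·1.2500 − ½·0.8000·1.2500² = 0.6250 m while stopping
human closes 0.8000·1.3100 = 1.0480 m
margins: 0.1500+0.0050+0.0600 = 0.2150 m
sum ≈ 0.0600+0.6250+1.0480+0.2150 ≈ 1.9480 m = S ✓

v_R_max = 1 m/s = 1.0000 m/s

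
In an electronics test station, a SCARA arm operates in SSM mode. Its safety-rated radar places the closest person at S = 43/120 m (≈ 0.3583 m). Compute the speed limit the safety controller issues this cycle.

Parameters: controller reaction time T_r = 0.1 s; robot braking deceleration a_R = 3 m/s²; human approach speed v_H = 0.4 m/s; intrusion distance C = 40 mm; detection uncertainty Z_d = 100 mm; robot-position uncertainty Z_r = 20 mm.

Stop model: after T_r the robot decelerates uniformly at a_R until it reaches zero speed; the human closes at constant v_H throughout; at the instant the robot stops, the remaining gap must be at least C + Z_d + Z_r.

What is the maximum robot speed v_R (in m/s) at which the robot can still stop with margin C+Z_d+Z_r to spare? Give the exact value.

at the boundary: (1/6)·v² + (7/30)·v + (-19/120) = 0
  disc = (7/30)² − 4·(1/6)·(-19/120) = 4/25 ; √disc = 2/5
  v_R = (−(7/30) + 2/5) / (2·(1/6)) = 1/2 m/s
check:
T_s = v_R/a_R = (1/2)/3 = 0.1667 s
reaction-phase robot travel = 0.5000·0.1000 = 0.0500 m
robot covers 0.5000·0.1667 − ½·3.0000·0.1667² = 0.0417 m while stopping
human over T_r+T_s: 0.4000·(0.1000+0.1667) = 0.1067 m
residual clearance needed = 0.0400+0.1000+0.0200 = 0.1600 m
sum ≈ 0.0500+0.0417+0.1067+0.1600 ≈ 0.3583 m = S ✓

v_R_max = 1/2 m/s = 0.5000 m/s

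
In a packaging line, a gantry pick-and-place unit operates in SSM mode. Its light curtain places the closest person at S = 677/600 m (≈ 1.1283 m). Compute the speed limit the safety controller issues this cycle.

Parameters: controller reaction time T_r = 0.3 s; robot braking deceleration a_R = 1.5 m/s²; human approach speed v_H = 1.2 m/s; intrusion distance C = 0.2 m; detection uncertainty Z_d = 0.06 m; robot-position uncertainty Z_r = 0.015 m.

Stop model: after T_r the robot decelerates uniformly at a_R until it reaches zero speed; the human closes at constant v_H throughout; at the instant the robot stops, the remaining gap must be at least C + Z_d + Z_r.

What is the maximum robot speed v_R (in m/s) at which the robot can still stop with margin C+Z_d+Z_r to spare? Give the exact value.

quadratic (1/3)·v² + (11/10)·v + (-37/75) = 0
  disc = (11/10)² − 4·(1/3)·(-37/75) = 1681/900 ; √disc = 41/30
  v_R = (−(11/10) + 41/30) / (2·(1/3)) = 2/5 m/s
check:
stop time T_s = (2/5)/(3/2) = 0.2667 s
robot in T_r: 0.4000·0.3000 = 0.1200 m
braking distance = 0.4000²/(2·1.5000) = 0.0533 m
person approaches 1.2000·(0.3000+0.2667) = 0.6800 m
C+Z_d+Z_r = 0.2000+0.0600+0.0150 = 0.2750 m
sum ≈ 0.1200+0.0533+0.6800+0.2750 ≈ 1.1283 m = S ✓

v_R_max = 2/5 m/s = 0.4000 m/s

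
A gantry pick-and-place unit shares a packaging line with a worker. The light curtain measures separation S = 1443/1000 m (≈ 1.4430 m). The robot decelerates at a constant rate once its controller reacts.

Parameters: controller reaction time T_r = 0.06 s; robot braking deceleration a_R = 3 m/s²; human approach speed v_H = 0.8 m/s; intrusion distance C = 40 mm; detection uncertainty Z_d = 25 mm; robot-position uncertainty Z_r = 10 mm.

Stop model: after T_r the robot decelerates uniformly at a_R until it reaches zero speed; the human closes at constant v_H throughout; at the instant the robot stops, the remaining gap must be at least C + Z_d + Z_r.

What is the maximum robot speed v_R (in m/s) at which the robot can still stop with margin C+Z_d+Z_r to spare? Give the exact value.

at the boundary: (1/6)·v² + (49/150)·v + (-33/25) = 0
  disc = (49/150)² − 4·(1/6)·(-33/25) = 22201/22500 ; √disc = 149/150
  v_R = (−(49/150) + 149/150) / (2·(1/6)) = 2 m/s
check:
T_s = v_R/a_R = 2/3 = 0.6667 s
robot covers v_R·T_r = 2.0000·0.0600 = 0.1200 m before braking
robot covers 2.0000·0.6667 − ½·3.0000·0.6667² = 0.6667 m while stopping
person approaches 0.8000·(0.0600+0.6667) = 0.5813 m
margins: 0.0400+0.0250+0.0100 = 0.0750 m
sum ≈ 0.1200+0.6667+0.5813+0.0750 ≈ 1.4430 m = S ✓

v_R_max = 2 m/s = 2.0000 m/s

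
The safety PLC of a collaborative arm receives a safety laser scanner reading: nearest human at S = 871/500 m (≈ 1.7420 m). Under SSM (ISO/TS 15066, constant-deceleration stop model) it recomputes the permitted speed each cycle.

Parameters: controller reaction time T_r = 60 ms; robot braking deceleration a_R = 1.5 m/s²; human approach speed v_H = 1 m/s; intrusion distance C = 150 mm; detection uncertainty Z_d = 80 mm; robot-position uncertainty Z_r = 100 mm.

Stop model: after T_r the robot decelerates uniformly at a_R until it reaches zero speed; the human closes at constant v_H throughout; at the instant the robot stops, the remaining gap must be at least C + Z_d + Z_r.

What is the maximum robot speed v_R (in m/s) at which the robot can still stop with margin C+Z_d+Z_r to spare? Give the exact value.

quadratic (1/3)·v² + (109/150)·v + (-169/125) = 0
  disc = (109/150)² − 4·(1/3)·(-169/125) = 52441/22500 ; √disc = 229/150
  v_R = (−(109/150) + 229/150) / (2·(1/3)) = 6/5 m/s
check:
stop time T_s = (6/5)/(3/2) = 0.8000 s
robot in T_r: 1.2000·0.0600 = 0.0720 m
robot under decel: 1.2000²/(2·1.5000) = 0.4800 m
human over T_r+T_s: 1.0000·(0.0600+0.8000) = 0.8600 m
margins: 0.1500+0.0800+0.1000 = 0.3300 m
sum ≈ 0.0720+0.4800+0.8600+0.3300 ≈ 1.7420 m = S ✓

v_R_max = 6/5 m/s = 1.2000 m/s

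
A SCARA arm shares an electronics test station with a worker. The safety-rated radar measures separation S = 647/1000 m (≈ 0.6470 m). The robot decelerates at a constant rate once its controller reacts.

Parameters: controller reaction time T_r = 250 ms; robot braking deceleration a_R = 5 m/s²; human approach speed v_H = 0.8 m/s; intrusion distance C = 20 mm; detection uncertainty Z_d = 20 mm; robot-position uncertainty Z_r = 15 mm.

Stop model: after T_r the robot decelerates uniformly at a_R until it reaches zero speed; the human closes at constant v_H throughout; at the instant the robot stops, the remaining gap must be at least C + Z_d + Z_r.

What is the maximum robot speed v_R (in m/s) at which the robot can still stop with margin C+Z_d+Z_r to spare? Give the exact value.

v_R_max = 4/5 m/s = 0.8000 m/s

quadratic (1/10)·v² + (41/100)·v + (-49/125) = 0
  disc = (41/100)² − 4·(1/10)·(-49/125) = 3249/10000 ; √disc = 57/100
  v_R = (−(41/100) + 57/100) / (2·(1/10)) = 4/5 m/s
check:
T_s = v_R/a_R = (4/5)/5 = 0.1600 s
robot covers v_R·T_r = 0.8000·0.2500 = 0.2000 m before braking
robot under decel: 0.8000²/(2·5.0000) = 0.0640 m
person approaches 0.8000·(0.2500+0.1600) = 0.3280 m
C+Z_d+Z_r = 0.0200+0.0200+0.0150 = 0.0550 m
sum ≈ 0.2000+0.0640+0.3280+0.0550 ≈ 0.6470 m = S ✓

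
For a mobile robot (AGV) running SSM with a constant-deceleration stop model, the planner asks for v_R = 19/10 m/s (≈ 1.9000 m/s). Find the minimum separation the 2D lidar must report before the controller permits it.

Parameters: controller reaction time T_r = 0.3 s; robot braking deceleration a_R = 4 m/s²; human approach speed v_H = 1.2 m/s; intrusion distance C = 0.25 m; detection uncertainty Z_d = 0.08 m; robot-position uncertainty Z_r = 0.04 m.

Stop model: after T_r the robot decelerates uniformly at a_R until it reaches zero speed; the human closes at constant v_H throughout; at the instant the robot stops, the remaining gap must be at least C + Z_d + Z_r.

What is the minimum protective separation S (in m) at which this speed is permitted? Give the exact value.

T_s = v_R/a_R = (19/10)/4 = 0.4750 s
reaction-phase robot travel = 1.9000·0.3000 = 0.5700 m
braking distance = 1.9000²/(2·4.0000) = 0.4512 m
human closes 1.2000·0.7750 = 0.9300 m
margins: 0.2500+0.0800+0.0400 = 0.3700 m
S_min ≈ 0.5700+0.4512+0.9300+0.3700  ⇒  S_min = 1857/800 m

S_min = 1857/800 m = 2.3213 m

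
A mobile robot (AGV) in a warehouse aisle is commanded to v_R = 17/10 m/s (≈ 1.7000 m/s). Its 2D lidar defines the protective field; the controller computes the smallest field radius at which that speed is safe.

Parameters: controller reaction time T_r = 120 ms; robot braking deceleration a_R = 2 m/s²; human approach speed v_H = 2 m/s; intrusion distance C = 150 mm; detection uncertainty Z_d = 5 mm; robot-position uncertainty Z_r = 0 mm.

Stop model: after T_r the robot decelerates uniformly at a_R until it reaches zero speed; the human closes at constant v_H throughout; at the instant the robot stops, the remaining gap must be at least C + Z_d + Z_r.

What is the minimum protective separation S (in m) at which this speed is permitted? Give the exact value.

S_min = 6043/2000 m = 3.0215 m

T_s = v_R/a_R = (17/10)/2 = 0.8500 s
robot in T_r: 1.7000·0.1200 = 0.2040 m
robot under decel: 1.7000²/(2·2.0000) = 0.7225 m
human closes 2.0000·0.9700 = 1.9400 m
margins: 0.1500+0.0050+0.0000 = 0.1550 m
S_min ≈ 0.2040+0.7225+1.9400+0.1550  ⇒  S_min = 6043/2000 m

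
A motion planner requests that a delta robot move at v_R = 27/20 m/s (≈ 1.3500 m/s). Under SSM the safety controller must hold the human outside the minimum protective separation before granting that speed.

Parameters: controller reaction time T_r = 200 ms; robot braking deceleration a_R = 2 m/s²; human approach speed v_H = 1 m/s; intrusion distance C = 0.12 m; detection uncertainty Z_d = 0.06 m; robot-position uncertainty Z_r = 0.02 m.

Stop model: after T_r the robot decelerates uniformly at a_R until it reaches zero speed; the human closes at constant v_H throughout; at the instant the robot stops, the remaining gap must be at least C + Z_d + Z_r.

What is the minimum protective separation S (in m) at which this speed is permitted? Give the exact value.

T_s = v_R/a_R = (27/20)/2 = 0.6750 s
robot in T_r: 1.3500·0.2000 = 0.2700 m
robot covers 1.3500·0.6750 − ½·2.0000·0.6750² = 0.4556 m while stopping
human closes 1.0000·0.8750 = 0.8750 m
margins: 0.1200+0.0600+0.0200 = 0.2000 m
S_min ≈ 0.2700+0.4556+0.8750+0.2000  ⇒  S_min = 2881/1600 m

S_min = 2881/1600 m = 1.8006 m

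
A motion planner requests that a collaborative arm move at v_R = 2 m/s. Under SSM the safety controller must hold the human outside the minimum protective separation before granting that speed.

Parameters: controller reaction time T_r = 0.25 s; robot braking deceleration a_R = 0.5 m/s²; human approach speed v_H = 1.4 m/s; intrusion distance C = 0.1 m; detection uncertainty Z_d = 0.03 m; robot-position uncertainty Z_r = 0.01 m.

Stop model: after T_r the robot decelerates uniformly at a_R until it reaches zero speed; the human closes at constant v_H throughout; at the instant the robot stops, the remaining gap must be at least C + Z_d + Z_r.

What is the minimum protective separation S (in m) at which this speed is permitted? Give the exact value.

S_min = 1059/100 m = 10.5900 m

stop time T_s = 2/(1/2) = 4.0000 s
robot covers v_R·T_r = 2.0000·0.2500 = 0.5000 m before braking
braking distance = 2.0000²/(2·0.5000) = 4.0000 m
person approaches 1.4000·(0.2500+4.0000) = 5.9500 m
margins: 0.1000+0.0300+0.0100 = 0.1400 m
S_min ≈ 0.5000+4.0000+5.9500+0.1400  ⇒  S_min = 1059/100 m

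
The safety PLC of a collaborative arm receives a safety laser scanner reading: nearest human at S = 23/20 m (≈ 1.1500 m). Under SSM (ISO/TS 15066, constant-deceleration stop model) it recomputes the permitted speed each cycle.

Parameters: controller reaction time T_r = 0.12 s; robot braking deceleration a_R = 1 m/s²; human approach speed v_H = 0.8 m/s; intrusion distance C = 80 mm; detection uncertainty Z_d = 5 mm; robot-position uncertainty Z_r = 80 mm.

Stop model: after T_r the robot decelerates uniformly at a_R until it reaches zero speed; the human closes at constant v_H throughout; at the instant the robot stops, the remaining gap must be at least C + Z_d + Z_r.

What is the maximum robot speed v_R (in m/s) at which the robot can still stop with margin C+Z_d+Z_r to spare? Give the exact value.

at the boundary: (1/2)·v² + (23/25)·v + (-889/1000) = 0
  disc = (23/25)² − 4·(1/2)·(-889/1000) = 6561/2500 ; √disc = 81/50
  v_R = (−(23/25) + 81/50) / (2·(1/2)) = 7/10 m/s
check:
stop time T_s = (7/10)/1 = 0.7000 s
reaction-phase robot travel = 0.7000·0.1200 = 0.0840 m
robot under decel: 0.7000²/(2·1.0000) = 0.2450 m
human closes 0.8000·0.8200 = 0.6560 m
C+Z_d+Z_r = 0.0800+0.0050+0.0800 = 0.1650 m
sum ≈ 0.0840+0.2450+0.6560+0.1650 ≈ 1.1500 m = S ✓

v_R_max = 7/10 m/s = 0.7000 m/s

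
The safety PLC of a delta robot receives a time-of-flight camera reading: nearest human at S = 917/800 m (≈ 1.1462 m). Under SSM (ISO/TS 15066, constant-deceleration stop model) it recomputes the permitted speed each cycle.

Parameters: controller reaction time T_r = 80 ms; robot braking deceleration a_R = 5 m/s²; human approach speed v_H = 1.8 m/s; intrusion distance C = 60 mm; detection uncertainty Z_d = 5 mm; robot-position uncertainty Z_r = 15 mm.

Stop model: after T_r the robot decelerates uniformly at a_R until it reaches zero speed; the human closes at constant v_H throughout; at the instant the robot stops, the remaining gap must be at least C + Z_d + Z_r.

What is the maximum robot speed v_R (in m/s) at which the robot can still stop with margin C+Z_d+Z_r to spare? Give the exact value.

quadratic (1/10)·v² + (11/25)·v + (-3689/4000) = 0
  disc = (11/25)² − 4·(1/10)·(-3689/4000) = 9/16 ; √disc = 3/4
  v_R = (−(11/25) + 3/4) / (2·(1/10)) = 31/20 m/s
check:
stop time T_s = (31/20)/5 = 0.3100 s
robot covers v_R·T_r = 1.5500·0.0800 = 0.1240 m before braking
robot under decel: 1.5500²/(2·5.0000) = 0.2402 m
human over T_r+T_s: 1.8000·(0.0800+0.3100) = 0.7020 m
C+Z_d+Z_r = 0.0600+0.0050+0.0150 = 0.0800 m
sum ≈ 0.1240+0.2402+0.7020+0.0800 ≈ 1.1462 m = S ✓

v_R_max = 31/20 m/s = 1.5500 m/s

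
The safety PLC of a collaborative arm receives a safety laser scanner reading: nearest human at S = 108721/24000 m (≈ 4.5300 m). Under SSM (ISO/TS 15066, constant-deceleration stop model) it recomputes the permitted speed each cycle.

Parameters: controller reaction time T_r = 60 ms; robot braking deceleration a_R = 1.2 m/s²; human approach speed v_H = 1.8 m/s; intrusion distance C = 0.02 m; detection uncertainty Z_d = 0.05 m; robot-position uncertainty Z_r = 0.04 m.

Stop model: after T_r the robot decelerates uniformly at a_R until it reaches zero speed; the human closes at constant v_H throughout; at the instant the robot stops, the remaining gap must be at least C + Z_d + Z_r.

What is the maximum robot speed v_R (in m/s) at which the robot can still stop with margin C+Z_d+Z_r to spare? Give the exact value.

v_R_max = 37/20 m/s = 1.8500 m/s

collect terms ⇒ (5/12)·v_R² + (39/25)·v_R + (-103489/24000) = 0
  disc = (39/25)² − 4·(5/12)·(-103489/24000) = 3463321/360000 ; √disc = 1861/600
  v_R = (−(39/25) + 1861/600) / (2·(5/12)) = 37/20 m/s
check:
stop time T_s = (37/20)/(6/5) = 1.5417 s
robot covers v_R·T_r = 1.8500·0.0600 = 0.1110 m before braking
robot under decel: 1.8500²/(2·1.2000) = 1.4260 m
human over T_r+T_s: 1.8000·(0.0600+1.5417) = 2.8830 m
residual clearance needed = 0.0200+0.0500+0.0400 = 0.1100 m
sum ≈ 0.1110+1.4260+2.8830+0.1100 ≈ 4.5300 m = S ✓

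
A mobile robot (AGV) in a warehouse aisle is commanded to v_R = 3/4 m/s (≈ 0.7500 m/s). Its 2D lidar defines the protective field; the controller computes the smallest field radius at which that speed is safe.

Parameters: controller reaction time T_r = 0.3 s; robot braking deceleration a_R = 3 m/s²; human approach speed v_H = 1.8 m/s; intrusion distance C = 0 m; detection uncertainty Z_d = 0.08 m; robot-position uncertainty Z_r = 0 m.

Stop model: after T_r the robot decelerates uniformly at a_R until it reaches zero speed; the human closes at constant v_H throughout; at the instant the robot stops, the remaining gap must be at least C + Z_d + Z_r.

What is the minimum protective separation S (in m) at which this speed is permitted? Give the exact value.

T_s = v_R/a_R = (3/4)/3 = 0.2500 s
robot in T_r: 0.7500·0.3000 = 0.2250 m
robot covers 0.7500·0.2500 − ½·3.0000·0.2500² = 0.0938 m while stopping
human closes 1.8000·0.5500 = 0.9900 m
margins: 0.0000+0.0800+0.0000 = 0.0800 m
S_min ≈ 0.2250+0.0938+0.9900+0.0800  ⇒  S_min = 1111/800 m

S_min = 1111/800 m = 1.3887 m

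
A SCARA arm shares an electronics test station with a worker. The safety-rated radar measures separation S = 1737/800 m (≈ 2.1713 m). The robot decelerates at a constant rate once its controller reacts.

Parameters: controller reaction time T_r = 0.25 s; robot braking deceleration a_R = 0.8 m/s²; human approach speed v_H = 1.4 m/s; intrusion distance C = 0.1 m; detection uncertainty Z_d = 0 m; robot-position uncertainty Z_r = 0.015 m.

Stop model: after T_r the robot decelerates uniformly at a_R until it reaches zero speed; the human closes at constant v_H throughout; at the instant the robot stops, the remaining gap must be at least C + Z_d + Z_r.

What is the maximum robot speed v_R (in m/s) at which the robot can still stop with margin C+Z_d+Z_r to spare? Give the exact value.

quadratic (5/8)·v² + (2)·v + (-273/160) = 0
  disc = (2)² − 4·(5/8)·(-273/160) = 529/64 ; √disc = 23/8
  v_R = (−(2) + 23/8) / (2·(5/8)) = 7/10 m/s
check:
T_s = v_R/a_R = (7/10)/(4/5) = 0.8750 s
reaction-phase robot travel = 0.7000·0.2500 = 0.1750 m
braking distance = 0.7000²/(2·0.8000) = 0.3063 m
human over T_r+T_s: 1.4000·(0.2500+0.8750) = 1.5750 m
C+Z_d+Z_r = 0.1000+0.0000+0.0150 = 0.1150 m
sum ≈ 0.1750+0.3063+1.5750+0.1150 ≈ 2.1713 m = S ✓

v_R_max = 7/10 m/s = 0.7000 m/s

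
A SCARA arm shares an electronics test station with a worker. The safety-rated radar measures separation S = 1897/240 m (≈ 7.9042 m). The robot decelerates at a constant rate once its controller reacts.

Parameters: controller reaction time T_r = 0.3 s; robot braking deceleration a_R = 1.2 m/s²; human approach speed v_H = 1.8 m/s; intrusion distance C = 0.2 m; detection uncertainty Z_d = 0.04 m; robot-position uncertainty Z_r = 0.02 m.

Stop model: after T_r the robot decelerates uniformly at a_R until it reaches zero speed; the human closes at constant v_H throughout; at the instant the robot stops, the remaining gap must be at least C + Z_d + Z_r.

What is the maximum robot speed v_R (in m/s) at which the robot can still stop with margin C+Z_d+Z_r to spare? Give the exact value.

v_R_max = 5/2 m/s = 2.5000 m/s

at the boundary: (5/12)·v² + (9/5)·v + (-341/48) = 0
  disc = (9/5)² − 4·(5/12)·(-341/48) = 54289/3600 ; √disc = 233/60
  v_R = (−(9/5) + 233/60) / (2·(5/12)) = 5/2 m/s
check:
T_s = v_R/a_R = (5/2)/(6/5) = 2.0833 s
robot covers v_R·T_r = 2.5000·0.3000 = 0.7500 m before braking
robot under decel: 2.5000²/(2·1.2000) = 2.6042 m
person approaches 1.8000·(0.3000+2.0833) = 4.2900 m
margins: 0.2000+0.0400+0.0200 = 0.2600 m
sum ≈ 0.7500+2.6042+4.2900+0.2600 ≈ 7.9042 m = S ✓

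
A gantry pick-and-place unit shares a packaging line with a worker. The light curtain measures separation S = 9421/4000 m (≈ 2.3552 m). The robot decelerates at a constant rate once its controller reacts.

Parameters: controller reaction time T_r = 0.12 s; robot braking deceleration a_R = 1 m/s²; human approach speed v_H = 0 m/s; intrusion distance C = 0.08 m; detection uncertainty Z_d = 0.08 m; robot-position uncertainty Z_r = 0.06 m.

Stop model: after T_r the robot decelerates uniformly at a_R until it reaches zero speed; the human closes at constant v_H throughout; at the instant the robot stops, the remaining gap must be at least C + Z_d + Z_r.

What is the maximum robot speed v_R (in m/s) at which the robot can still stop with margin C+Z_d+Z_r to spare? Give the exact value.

at the boundary: (1/2)·v² + (3/25)·v + (-8541/4000) = 0
  disc = (3/25)² − 4·(1/2)·(-8541/4000) = 42849/10000 ; √disc = 207/100
  v_R = (−(3/25) + 207/100) / (2·(1/2)) = 39/20 m/s
check:
T_s = v_R/a_R = (39/20)/1 = 1.9500 s
reaction-phase robot travel = 1.9500·0.1200 = 0.2340 m
braking distance = 1.9500²/(2·1.0000) = 1.9013 m
human closes 0.0000·2.0700 = 0.0000 m
C+Z_d+Z_r = 0.0800+0.0800+0.0600 = 0.2200 m
sum ≈ 0.2340+1.9013+0.0000+0.2200 ≈ 2.3552 m = S ✓

v_R_max = 39/20 m/s = 1.9500 m/s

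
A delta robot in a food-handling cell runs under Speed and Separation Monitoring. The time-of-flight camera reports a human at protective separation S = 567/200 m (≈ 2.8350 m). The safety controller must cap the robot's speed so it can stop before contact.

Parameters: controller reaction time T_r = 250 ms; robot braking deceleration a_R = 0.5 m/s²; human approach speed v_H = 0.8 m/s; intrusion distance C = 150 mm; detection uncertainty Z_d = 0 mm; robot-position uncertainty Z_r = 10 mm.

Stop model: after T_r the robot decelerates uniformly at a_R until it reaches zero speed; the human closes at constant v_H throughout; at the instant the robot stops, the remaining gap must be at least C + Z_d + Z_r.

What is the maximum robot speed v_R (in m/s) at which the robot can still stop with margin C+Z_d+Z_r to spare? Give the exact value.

quadratic (1)·v² + (37/20)·v + (-99/40) = 0
  disc = (37/20)² − 4·(1)·(-99/40) = 5329/400 ; √disc = 73/20
  v_R = (−(37/20) + 73/20) / (2·(1)) = 9/10 m/s
check:
braking lasts T_s = (9/10)/(1/2) = 1.8000 s
reaction-phase robot travel = 0.9000·0.2500 = 0.2250 m
robot covers 0.9000·1.8000 − ½·0.5000·1.8000² = 0.8100 m while stopping
person approaches 0.8000·(0.2500+1.8000) = 1.6400 m
residual clearance needed = 0.1500+0.0000+0.0100 = 0.1600 m
sum ≈ 0.2250+0.8100+1.6400+0.1600 ≈ 2.8350 m = S ✓

v_R_max = 9/10 m/s = 0.9000 m/s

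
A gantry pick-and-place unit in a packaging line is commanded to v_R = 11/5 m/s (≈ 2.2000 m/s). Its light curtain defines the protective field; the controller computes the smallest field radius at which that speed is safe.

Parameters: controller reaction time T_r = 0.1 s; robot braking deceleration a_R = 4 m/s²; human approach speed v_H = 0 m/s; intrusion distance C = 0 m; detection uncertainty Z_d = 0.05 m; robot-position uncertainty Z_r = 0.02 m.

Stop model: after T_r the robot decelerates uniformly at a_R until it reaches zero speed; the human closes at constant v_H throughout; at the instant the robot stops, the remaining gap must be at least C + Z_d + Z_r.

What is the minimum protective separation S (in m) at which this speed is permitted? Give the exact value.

S_min = 179/200 m = 0.8950 m

braking lasts T_s = (11/5)/4 = 0.5500 s
reaction-phase robot travel = 2.2000·0.1000 = 0.2200 m
braking distance = 2.2000²/(2·4.0000) = 0.6050 m
human over T_r+T_s: 0.0000·(0.1000+0.5500) = 0.0000 m
C+Z_d+Z_r = 0.0000+0.0500+0.0200 = 0.0700 m
S_min ≈ 0.2200+0.6050+0.0000+0.0700  ⇒  S_min = 179/200 m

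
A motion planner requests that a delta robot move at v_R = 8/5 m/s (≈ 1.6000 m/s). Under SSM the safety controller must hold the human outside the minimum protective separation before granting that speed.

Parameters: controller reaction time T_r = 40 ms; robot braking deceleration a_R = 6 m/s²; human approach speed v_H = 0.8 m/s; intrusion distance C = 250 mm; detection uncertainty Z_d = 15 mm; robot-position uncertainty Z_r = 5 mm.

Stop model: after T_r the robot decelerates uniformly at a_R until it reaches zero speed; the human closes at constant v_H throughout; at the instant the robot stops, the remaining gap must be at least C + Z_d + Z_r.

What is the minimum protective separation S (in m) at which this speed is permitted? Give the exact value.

S_min = 1189/1500 m = 0.7927 m

T_s = v_R/a_R = (8/5)/6 = 0.2667 s
robot covers v_R·T_r = 1.6000·0.0400 = 0.0640 m before braking
robot covers 1.6000·0.2667 − ½·6.0000·0.2667² = 0.2133 m while stopping
human closes 0.8000·0.3067 = 0.2453 m
margins: 0.2500+0.0150+0.0050 = 0.2700 m
S_min ≈ 0.0640+0.2133+0.2453+0.2700  ⇒  S_min = 1189/1500 m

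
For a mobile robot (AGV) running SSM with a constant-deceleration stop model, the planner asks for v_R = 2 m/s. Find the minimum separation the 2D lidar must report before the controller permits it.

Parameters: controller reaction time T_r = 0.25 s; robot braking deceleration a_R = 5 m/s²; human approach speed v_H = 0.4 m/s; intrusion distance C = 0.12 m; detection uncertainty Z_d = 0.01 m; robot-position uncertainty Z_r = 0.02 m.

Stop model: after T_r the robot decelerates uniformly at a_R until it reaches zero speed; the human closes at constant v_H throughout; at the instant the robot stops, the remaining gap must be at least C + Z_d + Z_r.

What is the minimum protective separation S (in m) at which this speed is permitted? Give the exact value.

stop time T_s = 2/5 = 0.4000 s
robot covers v_R·T_r = 2.0000·0.2500 = 0.5000 m before braking
braking distance = 2.0000²/(2·5.0000) = 0.4000 m
human closes 0.4000·0.6500 = 0.2600 m
margins: 0.1200+0.0100+0.0200 = 0.1500 m
S_min ≈ 0.5000+0.4000+0.2600+0.1500  ⇒  S_min = 131/100 m

S_min = 131/100 m = 1.3100 m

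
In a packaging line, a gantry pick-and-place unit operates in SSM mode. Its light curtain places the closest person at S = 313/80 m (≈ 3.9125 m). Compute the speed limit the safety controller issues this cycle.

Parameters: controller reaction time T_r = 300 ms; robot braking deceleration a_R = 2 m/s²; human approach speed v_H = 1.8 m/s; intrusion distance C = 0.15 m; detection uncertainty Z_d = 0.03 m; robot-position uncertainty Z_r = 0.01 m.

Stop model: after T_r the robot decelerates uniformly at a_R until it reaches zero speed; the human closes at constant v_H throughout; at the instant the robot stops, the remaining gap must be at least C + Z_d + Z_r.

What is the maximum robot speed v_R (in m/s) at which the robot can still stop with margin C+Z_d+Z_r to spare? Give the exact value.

v_R_max = 19/10 m/s = 1.9000 m/s

collect terms ⇒ (1/4)·v_R² + (6/5)·v_R + (-1273/400) = 0
  disc = (6/5)² − 4·(1/4)·(-1273/400) = 1849/400 ; √disc = 43/20
  v_R = (−(6/5) + 43/20) / (2·(1/4)) = 19/10 m/s
check:
T_s = v_R/a_R = (19/10)/2 = 0.9500 s
robot covers v_R·T_r = 1.9000·0.3000 = 0.5700 m before braking
robot covers 1.9000·0.9500 − ½·2.0000·0.9500² = 0.9025 m while stopping
human closes 1.8000·1.2500 = 2.2500 m
residual clearance needed = 0.1500+0.0300+0.0100 = 0.1900 m
sum ≈ 0.5700+0.9025+2.2500+0.1900 ≈ 3.9125 m = S ✓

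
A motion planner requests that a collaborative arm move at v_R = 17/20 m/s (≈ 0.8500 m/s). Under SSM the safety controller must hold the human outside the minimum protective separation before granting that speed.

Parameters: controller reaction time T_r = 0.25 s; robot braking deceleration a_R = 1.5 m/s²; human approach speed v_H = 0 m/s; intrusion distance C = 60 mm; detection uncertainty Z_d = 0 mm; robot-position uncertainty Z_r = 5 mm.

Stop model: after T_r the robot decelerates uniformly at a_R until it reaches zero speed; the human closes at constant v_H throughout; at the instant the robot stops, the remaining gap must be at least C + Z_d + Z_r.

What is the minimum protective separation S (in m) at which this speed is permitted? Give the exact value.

T_s = v_R/a_R = (17/20)/(3/2) = 0.5667 s
robot covers v_R·T_r = 0.8500·0.2500 = 0.2125 m before braking
braking distance = 0.8500²/(2·1.5000) = 0.2408 m
human closes 0.0000·0.8167 = 0.0000 m
margins: 0.0600+0.0000+0.0050 = 0.0650 m
S_min ≈ 0.2125+0.2408+0.0000+0.0650  ⇒  S_min = 311/600 m

S_min = 311/600 m = 0.5183 m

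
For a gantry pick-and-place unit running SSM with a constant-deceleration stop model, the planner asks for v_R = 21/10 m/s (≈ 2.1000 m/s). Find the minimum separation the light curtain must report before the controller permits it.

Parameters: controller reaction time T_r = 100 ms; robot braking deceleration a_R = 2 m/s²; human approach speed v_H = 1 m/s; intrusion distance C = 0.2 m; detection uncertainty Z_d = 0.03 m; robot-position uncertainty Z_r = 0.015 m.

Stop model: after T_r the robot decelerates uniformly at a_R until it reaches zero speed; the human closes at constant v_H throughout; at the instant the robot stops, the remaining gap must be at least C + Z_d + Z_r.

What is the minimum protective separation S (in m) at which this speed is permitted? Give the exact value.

S_min = 1083/400 m = 2.7075 m

stop time T_s = (21/10)/2 = 1.0500 s
robot covers v_R·T_r = 2.1000·0.1000 = 0.2100 m before braking
robot under decel: 2.1000²/(2·2.0000) = 1.1025 m
human closes 1.0000·1.1500 = 1.1500 m
residual clearance needed = 0.2000+0.0300+0.0150 = 0.2450 m
S_min ≈ 0.2100+1.1025+1.1500+0.2450  ⇒  S_min = 1083/400 m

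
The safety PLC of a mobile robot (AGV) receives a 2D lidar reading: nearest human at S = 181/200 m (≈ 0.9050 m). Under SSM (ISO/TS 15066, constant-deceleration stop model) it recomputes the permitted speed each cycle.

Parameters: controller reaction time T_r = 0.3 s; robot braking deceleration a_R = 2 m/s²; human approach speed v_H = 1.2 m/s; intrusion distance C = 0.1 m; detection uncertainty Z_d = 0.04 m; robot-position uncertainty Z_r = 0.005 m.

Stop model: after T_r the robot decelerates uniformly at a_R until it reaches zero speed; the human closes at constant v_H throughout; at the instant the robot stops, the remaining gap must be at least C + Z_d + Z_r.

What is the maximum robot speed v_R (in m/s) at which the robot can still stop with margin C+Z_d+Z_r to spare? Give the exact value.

v_R_max = 2/5 m/s = 0.4000 m/s

collect terms ⇒ (1/4)·v_R² + (9/10)·v_R + (-2/5) = 0
  disc = (9/10)² − 4·(1/4)·(-2/5) = 121/100 ; √disc = 11/10
  v_R = (−(9/10) + 11/10) / (2·(1/4)) = 2/5 m/s
check:
stop time T_s = (2/5)/2 = 0.2000 s
robot covers v_R·T_r = 0.4000·0.3000 = 0.1200 m before braking
robot under decel: 0.4000²/(2·2.0000) = 0.0400 m
human over T_r+T_s: 1.2000·(0.3000+0.2000) = 0.6000 m
margins: 0.1000+0.0400+0.0050 = 0.1450 m
sum ≈ 0.1200+0.0400+0.6000+0.1450 ≈ 0.9050 m = S ✓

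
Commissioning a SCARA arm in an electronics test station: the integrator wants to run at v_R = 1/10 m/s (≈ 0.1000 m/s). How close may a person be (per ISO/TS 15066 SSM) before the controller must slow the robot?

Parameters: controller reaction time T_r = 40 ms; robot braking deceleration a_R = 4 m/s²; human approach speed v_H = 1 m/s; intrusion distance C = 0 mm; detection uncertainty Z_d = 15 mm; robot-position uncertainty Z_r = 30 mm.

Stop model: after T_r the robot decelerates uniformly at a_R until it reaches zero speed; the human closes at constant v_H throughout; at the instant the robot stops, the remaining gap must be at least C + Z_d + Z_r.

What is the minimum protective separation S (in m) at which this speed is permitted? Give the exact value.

braking lasts T_s = (1/10)/4 = 0.0250 s
robot in T_r: 0.1000·0.0400 = 0.0040 m
braking distance = 0.1000²/(2·4.0000) = 0.0013 m
human over T_r+T_s: 1.0000·(0.0400+0.0250) = 0.0650 m
C+Z_d+Z_r = 0.0000+0.0150+0.0300 = 0.0450 m
S_min ≈ 0.0040+0.0013+0.0650+0.0450  ⇒  S_min = 461/4000 m

S_min = 461/4000 m = 0.1153 m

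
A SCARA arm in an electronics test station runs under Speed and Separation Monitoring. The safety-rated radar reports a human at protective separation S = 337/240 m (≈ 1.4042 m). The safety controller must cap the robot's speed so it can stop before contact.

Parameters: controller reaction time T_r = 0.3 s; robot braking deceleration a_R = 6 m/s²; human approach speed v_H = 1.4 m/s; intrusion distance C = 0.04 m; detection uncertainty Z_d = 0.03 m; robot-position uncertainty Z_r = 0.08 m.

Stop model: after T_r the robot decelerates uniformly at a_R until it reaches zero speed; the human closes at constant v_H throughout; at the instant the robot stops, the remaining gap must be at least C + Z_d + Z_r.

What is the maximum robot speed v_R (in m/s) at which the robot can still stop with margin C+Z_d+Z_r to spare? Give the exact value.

collect terms ⇒ (1/12)·v_R² + (8/15)·v_R + (-1001/1200) = 0
  disc = (8/15)² − 4·(1/12)·(-1001/1200) = 9/16 ; √disc = 3/4
  v_R = (−(8/15) + 3/4) / (2·(1/12)) = 13/10 m/s
check:
T_s = v_R/a_R = (13/10)/6 = 0.2167 s
robot in T_r: 1.3000·0.3000 = 0.3900 m
robot covers 1.3000·0.2167 − ½·6.0000·0.2167² = 0.1408 m while stopping
person approaches 1.4000·(0.3000+0.2167) = 0.7233 m
C+Z_d+Z_r = 0.0400+0.0300+0.0800 = 0.1500 m
sum ≈ 0.3900+0.1408+0.7233+0.1500 ≈ 1.4042 m = S ✓

v_R_max = 13/10 m/s = 1.3000 m/s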